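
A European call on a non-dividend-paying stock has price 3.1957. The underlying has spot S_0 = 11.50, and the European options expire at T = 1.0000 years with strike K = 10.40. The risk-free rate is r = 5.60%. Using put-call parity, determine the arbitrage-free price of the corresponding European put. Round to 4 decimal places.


Put-call parity: C - P = S_0 * exp(-qT) - K * exp(-rT).
S_0 * exp(-qT) = 11.5000 * 1.00000000 = 11.50000000
K * exp(-rT) = 10.4000 * 0.94553914 = 9.83360701
P = C - S*exp(-qT) + K*exp(-rT)
P = 3.1957 - 11.50000000 + 9.83360701 = 1.5293

Answer: Put price = 1.5293


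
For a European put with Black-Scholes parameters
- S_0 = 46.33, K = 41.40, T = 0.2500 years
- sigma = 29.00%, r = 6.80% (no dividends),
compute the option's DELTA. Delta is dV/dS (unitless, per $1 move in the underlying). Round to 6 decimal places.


d1 = 0.9656642662; d2 = 0.8206642662
phi(d1) = 0.2502756745; exp(-qT) = 1.0000000000; exp(-rT) = 0.9831436846
N(-d1) = 0.1671061029
Delta = -exp(-qT) * N(-d1) = -1.0000000000 * 0.1671061029 = -0.167106

Answer: Delta = -0.167106


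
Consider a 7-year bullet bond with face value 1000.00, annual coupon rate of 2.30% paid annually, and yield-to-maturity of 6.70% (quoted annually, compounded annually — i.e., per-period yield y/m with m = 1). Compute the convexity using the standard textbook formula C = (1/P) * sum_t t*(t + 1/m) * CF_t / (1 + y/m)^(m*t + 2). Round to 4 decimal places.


Answer: Convexity = 44.2247

Derivation:
Coupon per period c = face * coupon_rate / m = 23.000000
Periods per year m = 1; per-period yield y/m = 0.067000
Number of cashflows N = 7
Cashflows (t years, CF_t, discount factor 1/(1+y/m)^(m*t), PV):
  t = 1.0000: CF_t = 23.000000, DF = 0.937207, PV = 21.555764
  t = 2.0000: CF_t = 23.000000, DF = 0.878357, PV = 20.202215
  t = 3.0000: CF_t = 23.000000, DF = 0.823203, PV = 18.933660
  t = 4.0000: CF_t = 23.000000, DF = 0.771511, PV = 17.744761
  t = 5.0000: CF_t = 23.000000, DF = 0.723066, PV = 16.630517
  t = 6.0000: CF_t = 23.000000, DF = 0.677663, PV = 15.586239
  t = 7.0000: CF_t = 1023.000000, DF = 0.635110, PV = 649.717699
Price P = sum_t PV_t = 760.370855
Convexity numerator sum_t t*(t + 1/m) * CF_t / (1+y/m)^(m*t + 2):
  t = 1.0000: term = 37.867320
  t = 2.0000: term = 106.468567
  t = 3.0000: term = 199.566199
  t = 4.0000: term = 311.724771
  t = 5.0000: term = 438.226014
  t = 6.0000: term = 574.991959
  t = 7.0000: term = 31958.315942
Convexity = (1/P) * sum = 33627.160772 / 760.370855 = 44.224684


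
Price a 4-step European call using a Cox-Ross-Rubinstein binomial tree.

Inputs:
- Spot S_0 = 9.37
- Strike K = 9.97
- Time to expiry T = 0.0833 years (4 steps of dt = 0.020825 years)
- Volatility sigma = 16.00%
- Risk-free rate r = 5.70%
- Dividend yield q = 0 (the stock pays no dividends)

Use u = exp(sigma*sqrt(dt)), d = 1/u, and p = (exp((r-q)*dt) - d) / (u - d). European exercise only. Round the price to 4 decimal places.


Answer: Price = V(0,0) = 0.0223

Derivation:
dt = T/N = 0.020825
u = exp(sigma*sqrt(dt)) = 1.023358; d = 1/u = 0.977175
p = (exp((r-q)*dt) - d) / (u - d) = 0.519946
Discount per step: exp(-r*dt) = 0.998814
Stock lattice S(k, i) with i counting down-moves:
  k=0: S(0,0) = 9.3700
  k=1: S(1,0) = 9.5889; S(1,1) = 9.1561
  k=2: S(2,0) = 9.8128; S(2,1) = 9.3700; S(2,2) = 8.9471
  k=3: S(3,0) = 10.0420; S(3,1) = 9.5889; S(3,2) = 9.1561; S(3,3) = 8.7429
  k=4: S(4,0) = 10.2766; S(4,1) = 9.8128; S(4,2) = 9.3700; S(4,3) = 8.9471; S(4,4) = 8.5434
Terminal payoffs V(N, i) = max(S_T - K, 0):
  V(4,0) = 0.306612; V(4,1) = 0.000000; V(4,2) = 0.000000; V(4,3) = 0.000000; V(4,4) = 0.000000
Backward induction: V(k, i) = exp(-r*dt) * [p * V(k+1, i) + (1-p) * V(k+1, i+1)].
  V(3,0) = exp(-r*dt) * [p*0.306612 + (1-p)*0.000000] = 0.159233
  V(3,1) = exp(-r*dt) * [p*0.000000 + (1-p)*0.000000] = 0.000000
  V(3,2) = exp(-r*dt) * [p*0.000000 + (1-p)*0.000000] = 0.000000
  V(3,3) = exp(-r*dt) * [p*0.000000 + (1-p)*0.000000] = 0.000000
  V(2,0) = exp(-r*dt) * [p*0.159233 + (1-p)*0.000000] = 0.082694
  V(2,1) = exp(-r*dt) * [p*0.000000 + (1-p)*0.000000] = 0.000000
  V(2,2) = exp(-r*dt) * [p*0.000000 + (1-p)*0.000000] = 0.000000
  V(1,0) = exp(-r*dt) * [p*0.082694 + (1-p)*0.000000] = 0.042945
  V(1,1) = exp(-r*dt) * [p*0.000000 + (1-p)*0.000000] = 0.000000
  V(0,0) = exp(-r*dt) * [p*0.042945 + (1-p)*0.000000] = 0.022303


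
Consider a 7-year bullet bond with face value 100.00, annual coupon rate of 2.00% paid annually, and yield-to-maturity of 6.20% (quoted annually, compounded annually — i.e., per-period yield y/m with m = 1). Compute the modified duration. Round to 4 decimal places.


Answer: Modified duration = 6.1505

Derivation:
Coupon per period c = face * coupon_rate / m = 2.000000
Periods per year m = 1; per-period yield y/m = 0.062000
Number of cashflows N = 7
Cashflows (t years, CF_t, discount factor 1/(1+y/m)^(m*t), PV):
  t = 1.0000: CF_t = 2.000000, DF = 0.941620, PV = 1.883239
  t = 2.0000: CF_t = 2.000000, DF = 0.886647, PV = 1.773295
  t = 3.0000: CF_t = 2.000000, DF = 0.834885, PV = 1.669769
  t = 4.0000: CF_t = 2.000000, DF = 0.786144, PV = 1.572287
  t = 5.0000: CF_t = 2.000000, DF = 0.740248, PV = 1.480497
  t = 6.0000: CF_t = 2.000000, DF = 0.697032, PV = 1.394065
  t = 7.0000: CF_t = 102.000000, DF = 0.656339, PV = 66.946604
Price P = sum_t PV_t = 76.719756
First compute Macaulay numerator sum_t t * PV_t:
  t * PV_t at t = 1.0000: 1.883239
  t * PV_t at t = 2.0000: 3.546590
  t * PV_t at t = 3.0000: 5.009308
  t * PV_t at t = 4.0000: 6.289150
  t * PV_t at t = 5.0000: 7.402483
  t * PV_t at t = 6.0000: 8.364388
  t * PV_t at t = 7.0000: 468.626231
Macaulay duration D = 501.121388 / 76.719756 = 6.531843
Modified duration = D / (1 + y/m) = 6.531843 / (1 + 0.062000) = 6.150511


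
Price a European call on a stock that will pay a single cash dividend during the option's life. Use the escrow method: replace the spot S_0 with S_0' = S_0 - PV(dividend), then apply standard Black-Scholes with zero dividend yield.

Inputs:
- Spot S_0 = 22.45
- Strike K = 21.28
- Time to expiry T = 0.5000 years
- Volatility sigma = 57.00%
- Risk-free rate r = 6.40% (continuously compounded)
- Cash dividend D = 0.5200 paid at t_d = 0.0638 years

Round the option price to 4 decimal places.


Answer: Price = 4.0982

Derivation:
PV(D) = D * exp(-r * t_d) = 0.5200 * 0.99592512 = 0.51788106
S_0' = S_0 - PV(D) = 22.4500 - 0.51788106 = 21.93211894
d1 = (ln(S_0'/K) + (r + sigma^2/2)*T) / (sigma*sqrt(T)) = 0.35580997
d2 = d1 - sigma*sqrt(T) = -0.04724090
exp(-rT) = 0.96850658
N(d1) = 0.63900856; N(d2) = 0.48116062
C = S_0' * N(d1) - K * exp(-rT) * N(d2) = 21.93211894 * 0.63900856 - 21.2800 * 0.96850658 * 0.48116062 = 4.0982


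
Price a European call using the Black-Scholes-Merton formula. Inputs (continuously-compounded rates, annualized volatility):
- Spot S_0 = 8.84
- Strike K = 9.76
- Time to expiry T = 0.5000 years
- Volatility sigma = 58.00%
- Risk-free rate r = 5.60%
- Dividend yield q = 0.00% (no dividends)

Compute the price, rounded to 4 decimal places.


d1 = (ln(S/K) + (r - q + 0.5*sigma^2) * T) / (sigma * sqrt(T)) = 0.03192825
d2 = d1 - sigma * sqrt(T) = -0.37819368
exp(-rT) = 0.97238837; exp(-qT) = 1.00000000
C = S_0 * exp(-qT) * N(d1) - K * exp(-rT) * N(d2)
N(d1) = 0.51273537; N(d2) = 0.35264336
C = 8.8400 * 1.00000000 * 0.51273537 - 9.7600 * 0.97238837 * 0.35264336 = 1.1858

Answer: Price = 1.1858


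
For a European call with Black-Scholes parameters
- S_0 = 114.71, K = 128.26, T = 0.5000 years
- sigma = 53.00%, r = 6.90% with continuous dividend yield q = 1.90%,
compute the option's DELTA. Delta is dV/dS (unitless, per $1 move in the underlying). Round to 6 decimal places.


Answer: Delta = 0.477956

Derivation:
d1 = -0.0438332810; d2 = -0.4185998750
phi(d1) = 0.3985592093; exp(-qT) = 0.9905449824; exp(-rT) = 0.9660883397
N(d1) = 0.4825186491
Delta = exp(-qT) * N(d1) = 0.9905449824 * 0.4825186491 = 0.477956


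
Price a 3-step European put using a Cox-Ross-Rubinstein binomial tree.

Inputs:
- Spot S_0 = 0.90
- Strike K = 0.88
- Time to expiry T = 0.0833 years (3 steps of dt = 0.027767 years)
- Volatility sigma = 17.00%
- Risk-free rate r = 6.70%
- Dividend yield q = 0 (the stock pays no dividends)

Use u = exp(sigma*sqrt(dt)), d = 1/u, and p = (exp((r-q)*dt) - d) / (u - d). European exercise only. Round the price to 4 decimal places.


Answer: Price = V(0,0) = 0.0075

Derivation:
dt = T/N = 0.027767
u = exp(sigma*sqrt(dt)) = 1.028733; d = 1/u = 0.972070
p = (exp((r-q)*dt) - d) / (u - d) = 0.525781
Discount per step: exp(-r*dt) = 0.998141
Stock lattice S(k, i) with i counting down-moves:
  k=0: S(0,0) = 0.9000
  k=1: S(1,0) = 0.9259; S(1,1) = 0.8749
  k=2: S(2,0) = 0.9525; S(2,1) = 0.9000; S(2,2) = 0.8504
  k=3: S(3,0) = 0.9798; S(3,1) = 0.9259; S(3,2) = 0.8749; S(3,3) = 0.8267
Terminal payoffs V(N, i) = max(K - S_T, 0):
  V(3,0) = 0.000000; V(3,1) = 0.000000; V(3,2) = 0.005137; V(3,3) = 0.053325
Backward induction: V(k, i) = exp(-r*dt) * [p * V(k+1, i) + (1-p) * V(k+1, i+1)].
  V(2,0) = exp(-r*dt) * [p*0.000000 + (1-p)*0.000000] = 0.000000
  V(2,1) = exp(-r*dt) * [p*0.000000 + (1-p)*0.005137] = 0.002432
  V(2,2) = exp(-r*dt) * [p*0.005137 + (1-p)*0.053325] = 0.027937
  V(1,0) = exp(-r*dt) * [p*0.000000 + (1-p)*0.002432] = 0.001151
  V(1,1) = exp(-r*dt) * [p*0.002432 + (1-p)*0.027937] = 0.014500
  V(0,0) = exp(-r*dt) * [p*0.001151 + (1-p)*0.014500] = 0.007467


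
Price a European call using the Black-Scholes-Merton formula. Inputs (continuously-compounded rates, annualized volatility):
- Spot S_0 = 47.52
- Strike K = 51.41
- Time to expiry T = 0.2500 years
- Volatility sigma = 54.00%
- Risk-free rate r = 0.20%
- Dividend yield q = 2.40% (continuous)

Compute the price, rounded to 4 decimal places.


d1 = (ln(S/K) + (r - q + 0.5*sigma^2) * T) / (sigma * sqrt(T)) = -0.17678530
d2 = d1 - sigma * sqrt(T) = -0.44678530
exp(-rT) = 0.99950012; exp(-qT) = 0.99401796
C = S_0 * exp(-qT) * N(d1) - K * exp(-rT) * N(d2)
N(d1) = 0.42983852; N(d2) = 0.32751504
C = 47.5200 * 0.99401796 * 0.42983852 - 51.4100 * 0.99950012 * 0.32751504 = 3.4746

Answer: Price = 3.4746


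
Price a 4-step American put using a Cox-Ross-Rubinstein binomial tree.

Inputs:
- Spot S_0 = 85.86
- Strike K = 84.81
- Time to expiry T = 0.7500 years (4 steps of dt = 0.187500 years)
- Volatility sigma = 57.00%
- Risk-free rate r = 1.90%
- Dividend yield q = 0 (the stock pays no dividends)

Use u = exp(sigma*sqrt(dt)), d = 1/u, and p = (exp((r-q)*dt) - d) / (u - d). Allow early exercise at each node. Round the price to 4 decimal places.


Answer: Price = V(0,0) = 14.7304

Derivation:
dt = T/N = 0.187500
u = exp(sigma*sqrt(dt)) = 1.279945; d = 1/u = 0.781283
p = (exp((r-q)*dt) - d) / (u - d) = 0.445764
Discount per step: exp(-r*dt) = 0.996444
Stock lattice S(k, i) with i counting down-moves:
  k=0: S(0,0) = 85.8600
  k=1: S(1,0) = 109.8961; S(1,1) = 67.0810
  k=2: S(2,0) = 140.6610; S(2,1) = 85.8600; S(2,2) = 52.4093
  k=3: S(3,0) = 180.0383; S(3,1) = 109.8961; S(3,2) = 67.0810; S(3,3) = 40.9465
  k=4: S(4,0) = 230.4392; S(4,1) = 140.6610; S(4,2) = 85.8600; S(4,3) = 52.4093; S(4,4) = 31.9908
Terminal payoffs V(N, i) = max(K - S_T, 0):
  V(4,0) = 0.000000; V(4,1) = 0.000000; V(4,2) = 0.000000; V(4,3) = 32.400725; V(4,4) = 52.819176
Backward induction: V(k, i) = exp(-r*dt) * [p * V(k+1, i) + (1-p) * V(k+1, i+1)]; then take max(V_cont, immediate exercise) for American.
  V(3,0) = exp(-r*dt) * [p*0.000000 + (1-p)*0.000000] = 0.000000; exercise = 0.000000; V(3,0) = max -> 0.000000
  V(3,1) = exp(-r*dt) * [p*0.000000 + (1-p)*0.000000] = 0.000000; exercise = 0.000000; V(3,1) = max -> 0.000000
  V(3,2) = exp(-r*dt) * [p*0.000000 + (1-p)*32.400725] = 17.893791; exercise = 17.729001; V(3,2) = max -> 17.893791
  V(3,3) = exp(-r*dt) * [p*32.400725 + (1-p)*52.819176] = 43.561902; exercise = 43.863500; V(3,3) = max -> 43.863500
  V(2,0) = exp(-r*dt) * [p*0.000000 + (1-p)*0.000000] = 0.000000; exercise = 0.000000; V(2,0) = max -> 0.000000
  V(2,1) = exp(-r*dt) * [p*0.000000 + (1-p)*17.893791] = 9.882117; exercise = 0.000000; V(2,1) = max -> 9.882117
  V(2,2) = exp(-r*dt) * [p*17.893791 + (1-p)*43.863500] = 32.172323; exercise = 32.400725; V(2,2) = max -> 32.400725
  V(1,0) = exp(-r*dt) * [p*0.000000 + (1-p)*9.882117] = 5.457549; exercise = 0.000000; V(1,0) = max -> 5.457549
  V(1,1) = exp(-r*dt) * [p*9.882117 + (1-p)*32.400725] = 22.283217; exercise = 17.729001; V(1,1) = max -> 22.283217
  V(0,0) = exp(-r*dt) * [p*5.457549 + (1-p)*22.283217] = 14.730371; exercise = 0.000000; V(0,0) = max -> 14.730371


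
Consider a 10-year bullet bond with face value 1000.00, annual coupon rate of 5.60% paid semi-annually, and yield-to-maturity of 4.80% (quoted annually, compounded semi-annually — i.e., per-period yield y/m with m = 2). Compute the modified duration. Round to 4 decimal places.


Answer: Modified duration = 7.6836

Derivation:
Coupon per period c = face * coupon_rate / m = 28.000000
Periods per year m = 2; per-period yield y/m = 0.024000
Number of cashflows N = 20
Cashflows (t years, CF_t, discount factor 1/(1+y/m)^(m*t), PV):
  t = 0.5000: CF_t = 28.000000, DF = 0.976562, PV = 27.343750
  t = 1.0000: CF_t = 28.000000, DF = 0.953674, PV = 26.702881
  t = 1.5000: CF_t = 28.000000, DF = 0.931323, PV = 26.077032
  t = 2.0000: CF_t = 28.000000, DF = 0.909495, PV = 25.465852
  t = 2.5000: CF_t = 28.000000, DF = 0.888178, PV = 24.868996
  t = 3.0000: CF_t = 28.000000, DF = 0.867362, PV = 24.286129
  t = 3.5000: CF_t = 28.000000, DF = 0.847033, PV = 23.716923
  t = 4.0000: CF_t = 28.000000, DF = 0.827181, PV = 23.161057
  t = 4.5000: CF_t = 28.000000, DF = 0.807794, PV = 22.618220
  t = 5.0000: CF_t = 28.000000, DF = 0.788861, PV = 22.088105
  t = 5.5000: CF_t = 28.000000, DF = 0.770372, PV = 21.570415
  t = 6.0000: CF_t = 28.000000, DF = 0.752316, PV = 21.064859
  t = 6.5000: CF_t = 28.000000, DF = 0.734684, PV = 20.571151
  t = 7.0000: CF_t = 28.000000, DF = 0.717465, PV = 20.089015
  t = 7.5000: CF_t = 28.000000, DF = 0.700649, PV = 19.618179
  t = 8.0000: CF_t = 28.000000, DF = 0.684228, PV = 19.158377
  t = 8.5000: CF_t = 28.000000, DF = 0.668191, PV = 18.709353
  t = 9.0000: CF_t = 28.000000, DF = 0.652530, PV = 18.270853
  t = 9.5000: CF_t = 28.000000, DF = 0.637237, PV = 17.842629
  t = 10.0000: CF_t = 1028.000000, DF = 0.622302, PV = 639.725971
Price P = sum_t PV_t = 1062.949745
First compute Macaulay numerator sum_t t * PV_t:
  t * PV_t at t = 0.5000: 13.671875
  t * PV_t at t = 1.0000: 26.702881
  t * PV_t at t = 1.5000: 39.115548
  t * PV_t at t = 2.0000: 50.931703
  t * PV_t at t = 2.5000: 62.172489
  t * PV_t at t = 3.0000: 72.858386
  t * PV_t at t = 3.5000: 83.009229
  t * PV_t at t = 4.0000: 92.644229
  t * PV_t at t = 4.5000: 101.781989
  t * PV_t at t = 5.0000: 110.440527
  t * PV_t at t = 5.5000: 118.637285
  t * PV_t at t = 6.0000: 126.389153
  t * PV_t at t = 6.5000: 133.712482
  t * PV_t at t = 7.0000: 140.623103
  t * PV_t at t = 7.5000: 147.136339
  t * PV_t at t = 8.0000: 153.267020
  t * PV_t at t = 8.5000: 159.029500
  t * PV_t at t = 9.0000: 164.437673
  t * PV_t at t = 9.5000: 169.504979
  t * PV_t at t = 10.0000: 6397.259706
Macaulay duration D = 8363.326095 / 1062.949745 = 7.868035
Modified duration = D / (1 + y/m) = 7.868035 / (1 + 0.024000) = 7.683628


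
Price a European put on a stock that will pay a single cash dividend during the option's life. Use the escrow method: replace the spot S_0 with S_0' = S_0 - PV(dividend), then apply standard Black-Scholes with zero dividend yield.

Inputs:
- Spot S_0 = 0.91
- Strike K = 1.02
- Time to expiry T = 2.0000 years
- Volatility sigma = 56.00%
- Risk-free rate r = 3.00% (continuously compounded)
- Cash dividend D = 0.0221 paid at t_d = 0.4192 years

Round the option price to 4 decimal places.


Answer: Price = 0.3221

Derivation:
PV(D) = D * exp(-r * t_d) = 0.0221 * 0.98750275 = 0.02182381
S_0' = S_0 - PV(D) = 0.9100 - 0.02182381 = 0.88817619
d1 = (ln(S_0'/K) + (r + sigma^2/2)*T) / (sigma*sqrt(T)) = 0.29700029
d2 = d1 - sigma*sqrt(T) = -0.49495931
exp(-rT) = 0.94176453
N(-d1) = 0.38323314; N(-d2) = 0.68968558
P = K * exp(-rT) * N(-d2) - S_0' * N(-d1) = 1.0200 * 0.94176453 * 0.68968558 - 0.88817619 * 0.38323314 = 0.3221


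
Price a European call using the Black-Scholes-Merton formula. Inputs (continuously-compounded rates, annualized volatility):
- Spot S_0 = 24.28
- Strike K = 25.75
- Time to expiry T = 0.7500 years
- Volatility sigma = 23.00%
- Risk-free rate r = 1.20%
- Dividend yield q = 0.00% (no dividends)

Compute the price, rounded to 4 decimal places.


d1 = (ln(S/K) + (r - q + 0.5*sigma^2) * T) / (sigma * sqrt(T)) = -0.15033278
d2 = d1 - sigma * sqrt(T) = -0.34951862
exp(-rT) = 0.99104038; exp(-qT) = 1.00000000
C = S_0 * exp(-qT) * N(d1) - K * exp(-rT) * N(d2)
N(d1) = 0.44025104; N(d2) = 0.36335000
C = 24.2800 * 1.00000000 * 0.44025104 - 25.7500 * 0.99104038 * 0.36335000 = 1.4169

Answer: Price = 1.4169


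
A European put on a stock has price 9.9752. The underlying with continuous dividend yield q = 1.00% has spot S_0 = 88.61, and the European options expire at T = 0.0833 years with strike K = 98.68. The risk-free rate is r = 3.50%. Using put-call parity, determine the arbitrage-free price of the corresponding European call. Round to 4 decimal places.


Answer: Call price = 0.1187

Derivation:
Put-call parity: C - P = S_0 * exp(-qT) - K * exp(-rT).
S_0 * exp(-qT) = 88.6100 * 0.99916735 = 88.53621860
K * exp(-rT) = 98.6800 * 0.99708875 = 98.39271745
C = P + S*exp(-qT) - K*exp(-rT)
C = 9.9752 + 88.53621860 - 98.39271745 = 0.1187


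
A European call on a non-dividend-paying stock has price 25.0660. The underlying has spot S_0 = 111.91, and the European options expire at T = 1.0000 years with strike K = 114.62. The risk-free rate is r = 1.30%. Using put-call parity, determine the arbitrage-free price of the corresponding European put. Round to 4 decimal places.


Put-call parity: C - P = S_0 * exp(-qT) - K * exp(-rT).
S_0 * exp(-qT) = 111.9100 * 1.00000000 = 111.91000000
K * exp(-rT) = 114.6200 * 0.98708414 = 113.13958356
P = C - S*exp(-qT) + K*exp(-rT)
P = 25.0660 - 111.91000000 + 113.13958356 = 26.2956

Answer: Put price = 26.2956


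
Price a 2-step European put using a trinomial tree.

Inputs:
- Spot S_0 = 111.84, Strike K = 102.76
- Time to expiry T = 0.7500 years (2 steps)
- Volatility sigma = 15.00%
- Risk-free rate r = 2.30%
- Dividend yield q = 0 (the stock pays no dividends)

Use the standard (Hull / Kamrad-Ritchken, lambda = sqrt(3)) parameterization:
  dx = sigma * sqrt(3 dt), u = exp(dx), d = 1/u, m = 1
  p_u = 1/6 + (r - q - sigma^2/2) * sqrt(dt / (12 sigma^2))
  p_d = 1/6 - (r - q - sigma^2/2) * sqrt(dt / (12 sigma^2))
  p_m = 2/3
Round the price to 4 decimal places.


Answer: Price = V(0,0) = 1.9673

Derivation:
dt = T/N = 0.375000; dx = sigma*sqrt(3*dt) = 0.159099
u = exp(dx) = 1.172454; d = 1/u = 0.852912
p_u = 0.180514, p_m = 0.666667, p_d = 0.152819
Discount per step: exp(-r*dt) = 0.991412
Stock lattice S(k, j) with j the centered position index:
  k=0: S(0,+0) = 111.8400
  k=1: S(1,-1) = 95.3897; S(1,+0) = 111.8400; S(1,+1) = 131.1273
  k=2: S(2,-2) = 81.3590; S(2,-1) = 95.3897; S(2,+0) = 111.8400; S(2,+1) = 131.1273; S(2,+2) = 153.7407
Terminal payoffs V(N, j) = max(K - S_T, 0):
  V(2,-2) = 21.401019; V(2,-1) = 7.370334; V(2,+0) = 0.000000; V(2,+1) = 0.000000; V(2,+2) = 0.000000
Backward induction: V(k, j) = exp(-r*dt) * [p_u * V(k+1, j+1) + p_m * V(k+1, j) + p_d * V(k+1, j-1)]
  V(1,-1) = exp(-r*dt) * [p_u*0.000000 + p_m*7.370334 + p_d*21.401019] = 8.113758
  V(1,+0) = exp(-r*dt) * [p_u*0.000000 + p_m*0.000000 + p_d*7.370334] = 1.116655
  V(1,+1) = exp(-r*dt) * [p_u*0.000000 + p_m*0.000000 + p_d*0.000000] = 0.000000
  V(0,+0) = exp(-r*dt) * [p_u*0.000000 + p_m*1.116655 + p_d*8.113758] = 1.967333


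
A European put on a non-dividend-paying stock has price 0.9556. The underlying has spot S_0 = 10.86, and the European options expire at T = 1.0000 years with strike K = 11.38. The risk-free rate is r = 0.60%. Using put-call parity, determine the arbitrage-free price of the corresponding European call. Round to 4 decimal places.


Put-call parity: C - P = S_0 * exp(-qT) - K * exp(-rT).
S_0 * exp(-qT) = 10.8600 * 1.00000000 = 10.86000000
K * exp(-rT) = 11.3800 * 0.99401796 = 11.31192443
C = P + S*exp(-qT) - K*exp(-rT)
C = 0.9556 + 10.86000000 - 11.31192443 = 0.5037

Answer: Call price = 0.5037


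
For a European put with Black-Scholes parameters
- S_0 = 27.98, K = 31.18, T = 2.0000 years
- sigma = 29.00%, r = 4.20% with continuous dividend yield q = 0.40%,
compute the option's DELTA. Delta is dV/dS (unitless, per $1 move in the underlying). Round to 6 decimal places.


d1 = 0.1263358563; d2 = -0.2837860768
phi(d1) = 0.3957712415; exp(-qT) = 0.9920319148; exp(-rT) = 0.9194312561
N(-d1) = 0.4497330372
Delta = -exp(-qT) * N(-d1) = -0.9920319148 * 0.4497330372 = -0.446150

Answer: Delta = -0.446150


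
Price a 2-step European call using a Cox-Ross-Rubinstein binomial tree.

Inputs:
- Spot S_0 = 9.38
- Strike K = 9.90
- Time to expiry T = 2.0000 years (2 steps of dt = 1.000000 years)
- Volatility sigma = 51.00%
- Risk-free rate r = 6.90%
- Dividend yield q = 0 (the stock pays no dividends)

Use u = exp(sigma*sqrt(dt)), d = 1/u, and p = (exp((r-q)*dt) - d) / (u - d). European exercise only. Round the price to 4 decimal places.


dt = T/N = 1.000000
u = exp(sigma*sqrt(dt)) = 1.665291; d = 1/u = 0.600496
p = (exp((r-q)*dt) - d) / (u - d) = 0.442283
Discount per step: exp(-r*dt) = 0.933327
Stock lattice S(k, i) with i counting down-moves:
  k=0: S(0,0) = 9.3800
  k=1: S(1,0) = 15.6204; S(1,1) = 5.6326
  k=2: S(2,0) = 26.0126; S(2,1) = 9.3800; S(2,2) = 3.3824
Terminal payoffs V(N, i) = max(S_T - K, 0):
  V(2,0) = 16.112567; V(2,1) = 0.000000; V(2,2) = 0.000000
Backward induction: V(k, i) = exp(-r*dt) * [p * V(k+1, i) + (1-p) * V(k+1, i+1)].
  V(1,0) = exp(-r*dt) * [p*16.112567 + (1-p)*0.000000] = 6.651174
  V(1,1) = exp(-r*dt) * [p*0.000000 + (1-p)*0.000000] = 0.000000
  V(0,0) = exp(-r*dt) * [p*6.651174 + (1-p)*0.000000] = 2.745566

Answer: Price = V(0,0) = 2.7456


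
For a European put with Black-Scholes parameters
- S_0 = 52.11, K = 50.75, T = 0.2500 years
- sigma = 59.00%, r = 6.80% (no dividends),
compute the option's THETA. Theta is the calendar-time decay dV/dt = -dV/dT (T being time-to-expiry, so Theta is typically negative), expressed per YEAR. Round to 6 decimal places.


Answer: Theta = -10.047252

Derivation:
d1 = 0.2947720373; d2 = -0.0002279627
phi(d1) = 0.3819812291; exp(-qT) = 1.0000000000; exp(-rT) = 0.9831436846
Theta = -S*exp(-qT)*phi(d1)*sigma/(2*sqrt(T)) + r*K*exp(-rT)*N(-d2) - q*S*exp(-qT)*N(-d1)
N(-d1) = 0.3840840144; N(-d2) = 0.5000909440; sqrt(T) = 0.5000000000
Term 1 = -52.1100 * 1.0000000000 * 0.3819812291 * 0.5900 / (2 * 0.5000000000) = -11.7439746906
Term 2 = 0.0680 * 50.7500 * 0.9831436846 * 0.5000909440 = 1.6967229852
Term 3 = 0 (no dividend yield, q = 0)
Theta = -11.7439746906 + (1.6967229852) + (0.0000000000) = -10.047252


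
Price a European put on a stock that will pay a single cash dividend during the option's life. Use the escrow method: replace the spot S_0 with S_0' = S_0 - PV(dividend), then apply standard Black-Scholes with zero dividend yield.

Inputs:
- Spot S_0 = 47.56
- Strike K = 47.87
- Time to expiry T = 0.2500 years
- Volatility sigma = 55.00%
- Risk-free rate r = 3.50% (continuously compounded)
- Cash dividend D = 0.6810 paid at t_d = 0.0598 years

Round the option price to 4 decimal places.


Answer: Price = 5.4496

Derivation:
PV(D) = D * exp(-r * t_d) = 0.6810 * 0.99790919 = 0.67957616
S_0' = S_0 - PV(D) = 47.5600 - 0.67957616 = 46.88042384
d1 = (ln(S_0'/K) + (r + sigma^2/2)*T) / (sigma*sqrt(T)) = 0.09335885
d2 = d1 - sigma*sqrt(T) = -0.18164115
exp(-rT) = 0.99128817
N(-d1) = 0.46280924; N(-d2) = 0.57206782
P = K * exp(-rT) * N(-d2) - S_0' * N(-d1) = 47.8700 * 0.99128817 * 0.57206782 - 46.88042384 * 0.46280924 = 5.4496


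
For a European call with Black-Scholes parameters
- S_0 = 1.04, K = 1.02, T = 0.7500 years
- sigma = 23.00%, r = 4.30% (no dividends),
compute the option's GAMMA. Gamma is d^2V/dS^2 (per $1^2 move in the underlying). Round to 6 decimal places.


Answer: Gamma = 1.805651

Derivation:
d1 = 0.3589892978; d2 = 0.1598034549
phi(d1) = 0.3740464875; exp(-qT) = 1.0000000000; exp(-rT) = 0.9682644857
Gamma = exp(-qT) * phi(d1) / (S * sigma * sqrt(T)) = 1.0000000000 * 0.3740464875 / (1.0400 * 0.2300 * 0.8660254038) = 1.805651


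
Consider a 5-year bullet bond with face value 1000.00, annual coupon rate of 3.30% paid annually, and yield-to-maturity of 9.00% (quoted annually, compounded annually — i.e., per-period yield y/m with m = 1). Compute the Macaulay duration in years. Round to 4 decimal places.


Coupon per period c = face * coupon_rate / m = 33.000000
Periods per year m = 1; per-period yield y/m = 0.090000
Number of cashflows N = 5
Cashflows (t years, CF_t, discount factor 1/(1+y/m)^(m*t), PV):
  t = 1.0000: CF_t = 33.000000, DF = 0.917431, PV = 30.275229
  t = 2.0000: CF_t = 33.000000, DF = 0.841680, PV = 27.775440
  t = 3.0000: CF_t = 33.000000, DF = 0.772183, PV = 25.482055
  t = 4.0000: CF_t = 33.000000, DF = 0.708425, PV = 23.378032
  t = 5.0000: CF_t = 1033.000000, DF = 0.649931, PV = 671.379122
Price P = sum_t PV_t = 778.289878
Macaulay numerator sum_t t * PV_t:
  t * PV_t at t = 1.0000: 30.275229
  t * PV_t at t = 2.0000: 55.550880
  t * PV_t at t = 3.0000: 76.446165
  t * PV_t at t = 4.0000: 93.512128
  t * PV_t at t = 5.0000: 3356.895610
Macaulay duration D = (sum_t t * PV_t) / P = 3612.680012 / 778.289878 = 4.641818

Answer: Macaulay duration = 4.6418 years


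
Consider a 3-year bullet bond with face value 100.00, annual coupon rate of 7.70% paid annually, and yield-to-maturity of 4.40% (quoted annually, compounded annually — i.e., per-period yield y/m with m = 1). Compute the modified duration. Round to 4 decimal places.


Coupon per period c = face * coupon_rate / m = 7.700000
Periods per year m = 1; per-period yield y/m = 0.044000
Number of cashflows N = 3
Cashflows (t years, CF_t, discount factor 1/(1+y/m)^(m*t), PV):
  t = 1.0000: CF_t = 7.700000, DF = 0.957854, PV = 7.375479
  t = 2.0000: CF_t = 7.700000, DF = 0.917485, PV = 7.064635
  t = 3.0000: CF_t = 107.700000, DF = 0.878817, PV = 94.648603
Price P = sum_t PV_t = 109.088717
First compute Macaulay numerator sum_t t * PV_t:
  t * PV_t at t = 1.0000: 7.375479
  t * PV_t at t = 2.0000: 14.129270
  t * PV_t at t = 3.0000: 283.945808
Macaulay duration D = 305.450557 / 109.088717 = 2.800020
Modified duration = D / (1 + y/m) = 2.800020 / (1 + 0.044000) = 2.682011

Answer: Modified duration = 2.6820


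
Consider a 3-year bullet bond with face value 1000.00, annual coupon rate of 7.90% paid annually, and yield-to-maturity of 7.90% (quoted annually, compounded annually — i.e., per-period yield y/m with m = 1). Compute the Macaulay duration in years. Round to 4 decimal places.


Coupon per period c = face * coupon_rate / m = 79.000000
Periods per year m = 1; per-period yield y/m = 0.079000
Number of cashflows N = 3
Cashflows (t years, CF_t, discount factor 1/(1+y/m)^(m*t), PV):
  t = 1.0000: CF_t = 79.000000, DF = 0.926784, PV = 73.215941
  t = 2.0000: CF_t = 79.000000, DF = 0.858929, PV = 67.855367
  t = 3.0000: CF_t = 1079.000000, DF = 0.796041, PV = 858.928693
Price P = sum_t PV_t = 1000.000000
Macaulay numerator sum_t t * PV_t:
  t * PV_t at t = 1.0000: 73.215941
  t * PV_t at t = 2.0000: 135.710733
  t * PV_t at t = 3.0000: 2576.786078
Macaulay duration D = (sum_t t * PV_t) / P = 2785.712752 / 1000.000000 = 2.785713

Answer: Macaulay duration = 2.7857 years


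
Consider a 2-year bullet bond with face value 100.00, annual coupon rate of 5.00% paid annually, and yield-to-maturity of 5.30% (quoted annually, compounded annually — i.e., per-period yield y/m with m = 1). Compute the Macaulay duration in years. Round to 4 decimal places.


Coupon per period c = face * coupon_rate / m = 5.000000
Periods per year m = 1; per-period yield y/m = 0.053000
Number of cashflows N = 2
Cashflows (t years, CF_t, discount factor 1/(1+y/m)^(m*t), PV):
  t = 1.0000: CF_t = 5.000000, DF = 0.949668, PV = 4.748338
  t = 2.0000: CF_t = 105.000000, DF = 0.901869, PV = 94.696201
Price P = sum_t PV_t = 99.444539
Macaulay numerator sum_t t * PV_t:
  t * PV_t at t = 1.0000: 4.748338
  t * PV_t at t = 2.0000: 189.392402
Macaulay duration D = (sum_t t * PV_t) / P = 194.140740 / 99.444539 = 1.952251

Answer: Macaulay duration = 1.9523 years


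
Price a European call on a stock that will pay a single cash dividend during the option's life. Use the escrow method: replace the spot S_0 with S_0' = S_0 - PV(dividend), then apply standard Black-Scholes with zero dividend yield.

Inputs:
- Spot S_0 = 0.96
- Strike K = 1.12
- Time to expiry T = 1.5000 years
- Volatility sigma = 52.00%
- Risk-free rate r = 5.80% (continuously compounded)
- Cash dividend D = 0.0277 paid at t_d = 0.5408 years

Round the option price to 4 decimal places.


Answer: Price = 0.2007

Derivation:
PV(D) = D * exp(-r * t_d) = 0.0277 * 0.96912042 = 0.02684464
S_0' = S_0 - PV(D) = 0.9600 - 0.02684464 = 0.93315536
d1 = (ln(S_0'/K) + (r + sigma^2/2)*T) / (sigma*sqrt(T)) = 0.16846168
d2 = d1 - sigma*sqrt(T) = -0.46840565
exp(-rT) = 0.91667710
N(d1) = 0.56688996; N(d2) = 0.31974726
C = S_0' * N(d1) - K * exp(-rT) * N(d2) = 0.93315536 * 0.56688996 - 1.1200 * 0.91667710 * 0.31974726 = 0.2007


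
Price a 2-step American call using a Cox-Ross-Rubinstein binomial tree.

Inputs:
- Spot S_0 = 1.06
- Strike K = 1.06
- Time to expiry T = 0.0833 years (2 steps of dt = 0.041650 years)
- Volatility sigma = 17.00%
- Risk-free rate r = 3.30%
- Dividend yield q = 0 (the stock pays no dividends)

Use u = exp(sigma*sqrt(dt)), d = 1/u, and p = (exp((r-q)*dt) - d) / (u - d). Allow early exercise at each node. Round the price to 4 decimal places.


Answer: Price = V(0,0) = 0.0198

Derivation:
dt = T/N = 0.041650
u = exp(sigma*sqrt(dt)) = 1.035303; d = 1/u = 0.965901
p = (exp((r-q)*dt) - d) / (u - d) = 0.511145
Discount per step: exp(-r*dt) = 0.998626
Stock lattice S(k, i) with i counting down-moves:
  k=0: S(0,0) = 1.0600
  k=1: S(1,0) = 1.0974; S(1,1) = 1.0239
  k=2: S(2,0) = 1.1362; S(2,1) = 1.0600; S(2,2) = 0.9889
Terminal payoffs V(N, i) = max(S_T - K, 0):
  V(2,0) = 0.076163; V(2,1) = 0.000000; V(2,2) = 0.000000
Backward induction: V(k, i) = exp(-r*dt) * [p * V(k+1, i) + (1-p) * V(k+1, i+1)]; then take max(V_cont, immediate exercise) for American.
  V(1,0) = exp(-r*dt) * [p*0.076163 + (1-p)*0.000000] = 0.038877; exercise = 0.037421; V(1,0) = max -> 0.038877
  V(1,1) = exp(-r*dt) * [p*0.000000 + (1-p)*0.000000] = 0.000000; exercise = 0.000000; V(1,1) = max -> 0.000000
  V(0,0) = exp(-r*dt) * [p*0.038877 + (1-p)*0.000000] = 0.019845; exercise = 0.000000; V(0,0) = max -> 0.019845


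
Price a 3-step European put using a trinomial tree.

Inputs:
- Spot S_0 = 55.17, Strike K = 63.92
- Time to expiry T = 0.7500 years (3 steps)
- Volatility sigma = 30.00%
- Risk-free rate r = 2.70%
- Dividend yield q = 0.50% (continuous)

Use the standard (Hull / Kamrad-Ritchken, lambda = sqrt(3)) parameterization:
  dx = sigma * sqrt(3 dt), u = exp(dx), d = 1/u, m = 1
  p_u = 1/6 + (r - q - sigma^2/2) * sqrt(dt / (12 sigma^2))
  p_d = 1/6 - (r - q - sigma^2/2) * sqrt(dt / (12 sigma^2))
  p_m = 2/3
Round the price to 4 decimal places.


dt = T/N = 0.250000; dx = sigma*sqrt(3*dt) = 0.259808
u = exp(dx) = 1.296681; d = 1/u = 0.771200
p_u = 0.155601, p_m = 0.666667, p_d = 0.177733
Discount per step: exp(-r*dt) = 0.993273
Stock lattice S(k, j) with j the centered position index:
  k=0: S(0,+0) = 55.1700
  k=1: S(1,-1) = 42.5471; S(1,+0) = 55.1700; S(1,+1) = 71.5379
  k=2: S(2,-2) = 32.8123; S(2,-1) = 42.5471; S(2,+0) = 55.1700; S(2,+1) = 71.5379; S(2,+2) = 92.7618
  k=3: S(3,-3) = 25.3049; S(3,-2) = 32.8123; S(3,-1) = 42.5471; S(3,+0) = 55.1700; S(3,+1) = 71.5379; S(3,+2) = 92.7618; S(3,+3) = 120.2824
Terminal payoffs V(N, j) = max(K - S_T, 0):
  V(3,-3) = 38.615140; V(3,-2) = 31.107679; V(3,-1) = 21.372900; V(3,+0) = 8.750000; V(3,+1) = 0.000000; V(3,+2) = 0.000000; V(3,+3) = 0.000000
Backward induction: V(k, j) = exp(-r*dt) * [p_u * V(k+1, j+1) + p_m * V(k+1, j) + p_d * V(k+1, j-1)]
  V(2,-2) = exp(-r*dt) * [p_u*21.372900 + p_m*31.107679 + p_d*38.615140] = 30.719204
  V(2,-1) = exp(-r*dt) * [p_u*8.750000 + p_m*21.372900 + p_d*31.107679] = 20.996746
  V(2,+0) = exp(-r*dt) * [p_u*0.000000 + p_m*8.750000 + p_d*21.372900] = 9.567196
  V(2,+1) = exp(-r*dt) * [p_u*0.000000 + p_m*0.000000 + p_d*8.750000] = 1.544698
  V(2,+2) = exp(-r*dt) * [p_u*0.000000 + p_m*0.000000 + p_d*0.000000] = 0.000000
  V(1,-1) = exp(-r*dt) * [p_u*9.567196 + p_m*20.996746 + p_d*30.719204] = 20.805385
  V(1,+0) = exp(-r*dt) * [p_u*1.544698 + p_m*9.567196 + p_d*20.996746] = 10.280663
  V(1,+1) = exp(-r*dt) * [p_u*0.000000 + p_m*1.544698 + p_d*9.567196] = 2.711834
  V(0,+0) = exp(-r*dt) * [p_u*2.711834 + p_m*10.280663 + p_d*20.805385] = 10.899711

Answer: Price = V(0,0) = 10.8997


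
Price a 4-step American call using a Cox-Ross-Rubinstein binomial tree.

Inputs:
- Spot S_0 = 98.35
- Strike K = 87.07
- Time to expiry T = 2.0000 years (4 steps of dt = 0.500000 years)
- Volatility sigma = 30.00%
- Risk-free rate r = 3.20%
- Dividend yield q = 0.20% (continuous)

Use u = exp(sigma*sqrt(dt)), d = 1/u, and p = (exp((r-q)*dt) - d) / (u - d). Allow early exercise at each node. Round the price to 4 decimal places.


Answer: Price = V(0,0) = 25.0112

Derivation:
dt = T/N = 0.500000
u = exp(sigma*sqrt(dt)) = 1.236311; d = 1/u = 0.808858
p = (exp((r-q)*dt) - d) / (u - d) = 0.482521
Discount per step: exp(-r*dt) = 0.984127
Stock lattice S(k, i) with i counting down-moves:
  k=0: S(0,0) = 98.3500
  k=1: S(1,0) = 121.5912; S(1,1) = 79.5512
  k=2: S(2,0) = 150.3245; S(2,1) = 98.3500; S(2,2) = 64.3456
  k=3: S(3,0) = 185.8479; S(3,1) = 121.5912; S(3,2) = 79.5512; S(3,3) = 52.0464
  k=4: S(4,0) = 229.7658; S(4,1) = 150.3245; S(4,2) = 98.3500; S(4,3) = 64.3456; S(4,4) = 42.0982
Terminal payoffs V(N, i) = max(S_T - K, 0):
  V(4,0) = 142.695835; V(4,1) = 63.254549; V(4,2) = 11.280000; V(4,3) = 0.000000; V(4,4) = 0.000000
Backward induction: V(k, i) = exp(-r*dt) * [p * V(k+1, i) + (1-p) * V(k+1, i+1)]; then take max(V_cont, immediate exercise) for American.
  V(3,0) = exp(-r*dt) * [p*142.695835 + (1-p)*63.254549] = 99.974189; exercise = 98.777909; V(3,0) = max -> 99.974189
  V(3,1) = exp(-r*dt) * [p*63.254549 + (1-p)*11.280000] = 35.781701; exercise = 34.521198; V(3,1) = max -> 35.781701
  V(3,2) = exp(-r*dt) * [p*11.280000 + (1-p)*0.000000] = 5.356445; exercise = 0.000000; V(3,2) = max -> 5.356445
  V(3,3) = exp(-r*dt) * [p*0.000000 + (1-p)*0.000000] = 0.000000; exercise = 0.000000; V(3,3) = max -> 0.000000
  V(2,0) = exp(-r*dt) * [p*99.974189 + (1-p)*35.781701] = 65.696332; exercise = 63.254549; V(2,0) = max -> 65.696332
  V(2,1) = exp(-r*dt) * [p*35.781701 + (1-p)*5.356445] = 19.719226; exercise = 11.280000; V(2,1) = max -> 19.719226
  V(2,2) = exp(-r*dt) * [p*5.356445 + (1-p)*0.000000] = 2.543573; exercise = 0.000000; V(2,2) = max -> 2.543573
  V(1,0) = exp(-r*dt) * [p*65.696332 + (1-p)*19.719226] = 41.239016; exercise = 34.521198; V(1,0) = max -> 41.239016
  V(1,1) = exp(-r*dt) * [p*19.719226 + (1-p)*2.543573] = 10.659267; exercise = 0.000000; V(1,1) = max -> 10.659267
  V(0,0) = exp(-r*dt) * [p*41.239016 + (1-p)*10.659267] = 25.011241; exercise = 11.280000; V(0,0) = max -> 25.011241


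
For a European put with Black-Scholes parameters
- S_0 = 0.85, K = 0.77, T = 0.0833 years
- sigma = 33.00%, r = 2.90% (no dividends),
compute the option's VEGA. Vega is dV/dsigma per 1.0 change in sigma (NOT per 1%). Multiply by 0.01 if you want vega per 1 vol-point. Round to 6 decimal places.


Answer: Vega = 0.052810

Derivation:
d1 = 1.1108049693; d2 = 1.0155612294
phi(d1) = 0.2152656627; exp(-qT) = 1.0000000000; exp(-rT) = 0.9975872155
Vega = S * exp(-qT) * phi(d1) * sqrt(T) = 0.8500 * 1.0000000000 * 0.2152656627 * 0.2886173938 = 0.052810


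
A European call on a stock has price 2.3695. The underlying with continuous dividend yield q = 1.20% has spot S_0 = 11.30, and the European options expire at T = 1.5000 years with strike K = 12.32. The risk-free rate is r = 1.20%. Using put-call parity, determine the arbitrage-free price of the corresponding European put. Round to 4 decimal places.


Put-call parity: C - P = S_0 * exp(-qT) - K * exp(-rT).
S_0 * exp(-qT) = 11.3000 * 0.98216103 = 11.09841967
K * exp(-rT) = 12.3200 * 0.98216103 = 12.10022392
P = C - S*exp(-qT) + K*exp(-rT)
P = 2.3695 - 11.09841967 + 12.10022392 = 3.3713

Answer: Put price = 3.3713


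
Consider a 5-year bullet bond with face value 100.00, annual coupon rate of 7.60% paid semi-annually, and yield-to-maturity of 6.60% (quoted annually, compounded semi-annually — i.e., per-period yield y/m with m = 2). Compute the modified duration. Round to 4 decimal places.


Answer: Modified duration = 4.1333

Derivation:
Coupon per period c = face * coupon_rate / m = 3.800000
Periods per year m = 2; per-period yield y/m = 0.033000
Number of cashflows N = 10
Cashflows (t years, CF_t, discount factor 1/(1+y/m)^(m*t), PV):
  t = 0.5000: CF_t = 3.800000, DF = 0.968054, PV = 3.678606
  t = 1.0000: CF_t = 3.800000, DF = 0.937129, PV = 3.561090
  t = 1.5000: CF_t = 3.800000, DF = 0.907192, PV = 3.447328
  t = 2.0000: CF_t = 3.800000, DF = 0.878211, PV = 3.337201
  t = 2.5000: CF_t = 3.800000, DF = 0.850156, PV = 3.230591
  t = 3.0000: CF_t = 3.800000, DF = 0.822997, PV = 3.127387
  t = 3.5000: CF_t = 3.800000, DF = 0.796705, PV = 3.027480
  t = 4.0000: CF_t = 3.800000, DF = 0.771254, PV = 2.930765
  t = 4.5000: CF_t = 3.800000, DF = 0.746616, PV = 2.837140
  t = 5.0000: CF_t = 103.800000, DF = 0.722764, PV = 75.022950
Price P = sum_t PV_t = 104.200539
First compute Macaulay numerator sum_t t * PV_t:
  t * PV_t at t = 0.5000: 1.839303
  t * PV_t at t = 1.0000: 3.561090
  t * PV_t at t = 1.5000: 5.170992
  t * PV_t at t = 2.0000: 6.674401
  t * PV_t at t = 2.5000: 8.076478
  t * PV_t at t = 3.0000: 9.382162
  t * PV_t at t = 3.5000: 10.596182
  t * PV_t at t = 4.0000: 11.723061
  t * PV_t at t = 4.5000: 12.767128
  t * PV_t at t = 5.0000: 375.114751
Macaulay duration D = 444.905547 / 104.200539 = 4.269705
Modified duration = D / (1 + y/m) = 4.269705 / (1 + 0.033000) = 4.133306


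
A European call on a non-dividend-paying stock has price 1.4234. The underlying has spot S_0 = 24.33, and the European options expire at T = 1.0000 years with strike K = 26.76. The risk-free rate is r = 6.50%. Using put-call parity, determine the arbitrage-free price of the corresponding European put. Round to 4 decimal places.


Put-call parity: C - P = S_0 * exp(-qT) - K * exp(-rT).
S_0 * exp(-qT) = 24.3300 * 1.00000000 = 24.33000000
K * exp(-rT) = 26.7600 * 0.93706746 = 25.07592532
P = C - S*exp(-qT) + K*exp(-rT)
P = 1.4234 - 24.33000000 + 25.07592532 = 2.1693

Answer: Put price = 2.1693


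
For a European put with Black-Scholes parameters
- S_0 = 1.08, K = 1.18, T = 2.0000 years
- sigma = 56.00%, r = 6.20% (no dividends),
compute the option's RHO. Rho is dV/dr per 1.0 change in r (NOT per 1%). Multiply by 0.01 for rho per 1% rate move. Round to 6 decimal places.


Answer: Rho = -1.328605

Derivation:
d1 = 0.4407378923; d2 = -0.3512217026
phi(d1) = 0.3620172277; exp(-qT) = 1.0000000000; exp(-rT) = 0.8833798409
N(-d2) = 0.6372889852
Rho = -K*T*exp(-rT)*N(-d2) = -1.1800 * 2.0000 * 0.8833798409 * 0.6372889852 = -1.328605


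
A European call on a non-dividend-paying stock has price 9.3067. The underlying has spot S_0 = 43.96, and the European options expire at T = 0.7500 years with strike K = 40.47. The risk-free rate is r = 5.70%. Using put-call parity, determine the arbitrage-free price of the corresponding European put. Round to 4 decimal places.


Answer: Put price = 4.1231

Derivation:
Put-call parity: C - P = S_0 * exp(-qT) - K * exp(-rT).
S_0 * exp(-qT) = 43.9600 * 1.00000000 = 43.96000000
K * exp(-rT) = 40.4700 * 0.95815090 = 38.77636684
P = C - S*exp(-qT) + K*exp(-rT)
P = 9.3067 - 43.96000000 + 38.77636684 = 4.1231


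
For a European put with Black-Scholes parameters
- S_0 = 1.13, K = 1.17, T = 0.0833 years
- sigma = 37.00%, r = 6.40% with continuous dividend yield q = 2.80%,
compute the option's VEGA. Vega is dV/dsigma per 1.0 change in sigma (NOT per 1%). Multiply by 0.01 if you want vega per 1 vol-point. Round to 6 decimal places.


d1 = -0.2442720592; d2 = -0.3510604949
phi(d1) = 0.3872158643; exp(-qT) = 0.9976703179; exp(-rT) = 0.9946829856
Vega = S * exp(-qT) * phi(d1) * sqrt(T) = 1.1300 * 0.9976703179 * 0.3872158643 * 0.2886173938 = 0.125991

Answer: Vega = 0.125991
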